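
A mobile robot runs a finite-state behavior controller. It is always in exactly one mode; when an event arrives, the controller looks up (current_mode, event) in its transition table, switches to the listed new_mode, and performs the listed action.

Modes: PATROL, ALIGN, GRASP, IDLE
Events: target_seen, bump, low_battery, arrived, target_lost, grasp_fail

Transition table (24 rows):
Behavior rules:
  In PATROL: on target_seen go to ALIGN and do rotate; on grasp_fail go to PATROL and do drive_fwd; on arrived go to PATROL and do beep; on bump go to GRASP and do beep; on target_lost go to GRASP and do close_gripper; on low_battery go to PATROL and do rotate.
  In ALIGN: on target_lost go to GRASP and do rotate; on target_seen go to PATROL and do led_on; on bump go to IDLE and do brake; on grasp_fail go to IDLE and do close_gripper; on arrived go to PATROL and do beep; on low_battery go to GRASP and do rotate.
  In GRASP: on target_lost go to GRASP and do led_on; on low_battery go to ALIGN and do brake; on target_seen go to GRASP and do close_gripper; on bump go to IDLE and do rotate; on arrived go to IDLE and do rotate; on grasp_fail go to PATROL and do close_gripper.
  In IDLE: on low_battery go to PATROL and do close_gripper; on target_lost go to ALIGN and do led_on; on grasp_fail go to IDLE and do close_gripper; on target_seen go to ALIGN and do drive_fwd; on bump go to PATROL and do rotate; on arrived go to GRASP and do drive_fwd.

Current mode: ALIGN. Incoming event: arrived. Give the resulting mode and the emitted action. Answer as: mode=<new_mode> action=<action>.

current mode = ALIGN; filter table to that mode:
  (ALIGN, target_lost) → (GRASP, rotate)
  (ALIGN, target_seen) → (PATROL, led_on)
  (ALIGN, bump) → (IDLE, brake)
  (ALIGN, grasp_fail) → (IDLE, close_gripper)
  (ALIGN, arrived) → (PATROL, beep)  ← event matches
  (ALIGN, low_battery) → (GRASP, rotate)
event = arrived selects (PATROL, beep)

mode=PATROL action=beep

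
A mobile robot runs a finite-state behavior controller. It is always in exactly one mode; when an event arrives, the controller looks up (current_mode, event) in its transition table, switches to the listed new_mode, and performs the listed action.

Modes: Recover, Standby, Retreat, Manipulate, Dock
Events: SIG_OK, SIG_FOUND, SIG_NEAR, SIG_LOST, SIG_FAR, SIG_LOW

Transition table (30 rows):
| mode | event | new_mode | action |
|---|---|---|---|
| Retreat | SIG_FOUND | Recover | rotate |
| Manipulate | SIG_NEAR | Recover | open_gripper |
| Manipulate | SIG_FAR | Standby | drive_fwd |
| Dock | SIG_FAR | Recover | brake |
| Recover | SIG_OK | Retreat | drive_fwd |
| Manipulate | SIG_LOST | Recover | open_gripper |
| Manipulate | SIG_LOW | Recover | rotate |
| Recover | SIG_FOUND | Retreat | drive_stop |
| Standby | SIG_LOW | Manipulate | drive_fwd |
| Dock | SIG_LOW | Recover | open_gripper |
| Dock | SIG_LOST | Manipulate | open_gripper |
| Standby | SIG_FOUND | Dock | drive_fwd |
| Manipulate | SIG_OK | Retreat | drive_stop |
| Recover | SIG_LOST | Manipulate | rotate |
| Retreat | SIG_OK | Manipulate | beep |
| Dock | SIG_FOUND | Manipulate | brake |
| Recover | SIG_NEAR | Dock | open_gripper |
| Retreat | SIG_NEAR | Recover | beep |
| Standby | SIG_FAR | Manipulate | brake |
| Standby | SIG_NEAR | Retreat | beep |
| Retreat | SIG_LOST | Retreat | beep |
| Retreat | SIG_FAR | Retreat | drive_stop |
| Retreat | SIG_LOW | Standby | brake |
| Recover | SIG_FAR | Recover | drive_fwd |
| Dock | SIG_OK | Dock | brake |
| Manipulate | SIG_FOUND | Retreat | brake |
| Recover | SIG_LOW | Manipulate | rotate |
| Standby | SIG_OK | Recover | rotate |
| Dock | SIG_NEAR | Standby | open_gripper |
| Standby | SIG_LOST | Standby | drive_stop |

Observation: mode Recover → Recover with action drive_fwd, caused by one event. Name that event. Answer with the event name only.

SIG_FAR

try SIG_OK: (Recover, SIG_OK) → (Retreat, drive_fwd)
try SIG_FOUND: (Recover, SIG_FOUND) → (Retreat, drive_stop)
try SIG_NEAR: (Recover, SIG_NEAR) → (Dock, open_gripper)
try SIG_LOST: (Recover, SIG_LOST) → (Manipulate, rotate)
try SIG_FAR: (Recover, SIG_FAR) → (Recover, drive_fwd)  ← matches
try SIG_LOW: (Recover, SIG_LOW) → (Manipulate, rotate)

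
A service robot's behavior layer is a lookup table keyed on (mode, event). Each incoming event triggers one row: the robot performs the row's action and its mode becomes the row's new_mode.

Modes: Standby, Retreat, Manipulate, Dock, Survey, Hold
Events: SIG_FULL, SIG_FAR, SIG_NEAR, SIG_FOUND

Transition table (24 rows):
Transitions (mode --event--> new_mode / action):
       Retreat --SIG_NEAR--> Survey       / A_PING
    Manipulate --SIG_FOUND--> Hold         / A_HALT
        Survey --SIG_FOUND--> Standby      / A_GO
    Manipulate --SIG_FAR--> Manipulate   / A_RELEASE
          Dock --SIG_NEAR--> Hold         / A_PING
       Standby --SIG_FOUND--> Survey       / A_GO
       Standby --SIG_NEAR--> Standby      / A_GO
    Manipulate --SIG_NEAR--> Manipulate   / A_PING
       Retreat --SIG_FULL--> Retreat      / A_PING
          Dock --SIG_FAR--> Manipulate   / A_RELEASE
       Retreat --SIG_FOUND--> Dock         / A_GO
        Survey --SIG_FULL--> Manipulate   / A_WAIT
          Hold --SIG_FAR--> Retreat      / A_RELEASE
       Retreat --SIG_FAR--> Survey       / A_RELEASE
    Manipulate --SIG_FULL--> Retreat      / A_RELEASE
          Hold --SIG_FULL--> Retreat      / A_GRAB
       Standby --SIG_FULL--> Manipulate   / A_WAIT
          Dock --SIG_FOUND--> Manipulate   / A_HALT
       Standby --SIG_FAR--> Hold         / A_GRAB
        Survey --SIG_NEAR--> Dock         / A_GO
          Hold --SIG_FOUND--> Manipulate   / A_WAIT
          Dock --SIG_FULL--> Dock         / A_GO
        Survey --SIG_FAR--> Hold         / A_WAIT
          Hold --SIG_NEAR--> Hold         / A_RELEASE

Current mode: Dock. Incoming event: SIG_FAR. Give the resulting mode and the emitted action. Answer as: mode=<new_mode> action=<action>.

current mode = Dock; filter table to that mode:
  (Dock, SIG_NEAR) → (Hold, A_PING)
  (Dock, SIG_FAR) → (Manipulate, A_RELEASE)  ← event matches
  (Dock, SIG_FOUND) → (Manipulate, A_HALT)
  (Dock, SIG_FULL) → (Dock, A_GO)
event = SIG_FAR selects (Manipulate, A_RELEASE)

mode=Manipulate action=A_RELEASE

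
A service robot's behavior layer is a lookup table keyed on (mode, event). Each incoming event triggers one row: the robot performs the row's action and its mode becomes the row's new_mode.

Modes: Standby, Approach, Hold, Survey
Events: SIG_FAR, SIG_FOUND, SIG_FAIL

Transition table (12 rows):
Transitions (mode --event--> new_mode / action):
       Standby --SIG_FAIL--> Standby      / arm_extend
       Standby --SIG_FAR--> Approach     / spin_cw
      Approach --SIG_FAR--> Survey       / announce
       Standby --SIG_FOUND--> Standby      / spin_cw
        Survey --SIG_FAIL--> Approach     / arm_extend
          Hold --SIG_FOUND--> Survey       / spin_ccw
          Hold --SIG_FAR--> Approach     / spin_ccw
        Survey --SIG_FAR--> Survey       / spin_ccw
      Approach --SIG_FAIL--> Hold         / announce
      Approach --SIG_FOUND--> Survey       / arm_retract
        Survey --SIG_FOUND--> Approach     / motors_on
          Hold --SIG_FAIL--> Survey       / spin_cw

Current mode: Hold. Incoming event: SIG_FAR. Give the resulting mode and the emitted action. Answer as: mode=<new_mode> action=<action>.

current mode = Hold; filter table to that mode:
  (Hold, SIG_FOUND) → (Survey, spin_ccw)
  (Hold, SIG_FAR) → (Approach, spin_ccw)  ← event matches
  (Hold, SIG_FAIL) → (Survey, spin_cw)
event = SIG_FAR selects (Approach, spin_ccw)

mode=Approach action=spin_ccw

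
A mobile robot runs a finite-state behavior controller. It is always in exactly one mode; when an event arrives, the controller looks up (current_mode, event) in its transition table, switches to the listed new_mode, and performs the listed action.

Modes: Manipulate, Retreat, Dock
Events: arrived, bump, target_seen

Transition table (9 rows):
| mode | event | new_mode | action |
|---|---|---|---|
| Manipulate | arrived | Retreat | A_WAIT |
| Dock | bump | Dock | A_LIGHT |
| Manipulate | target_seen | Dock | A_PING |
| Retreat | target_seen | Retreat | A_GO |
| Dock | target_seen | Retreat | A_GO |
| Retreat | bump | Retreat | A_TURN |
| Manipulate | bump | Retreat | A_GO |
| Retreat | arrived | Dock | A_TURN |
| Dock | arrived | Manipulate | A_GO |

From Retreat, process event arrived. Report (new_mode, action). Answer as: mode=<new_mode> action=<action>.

current mode = Retreat; filter table to that mode:
  (Retreat, target_seen) → (Retreat, A_GO)
  (Retreat, bump) → (Retreat, A_TURN)
  (Retreat, arrived) → (Dock, A_TURN)  ← event matches
event = arrived selects (Dock, A_TURN)

mode=Dock action=A_TURN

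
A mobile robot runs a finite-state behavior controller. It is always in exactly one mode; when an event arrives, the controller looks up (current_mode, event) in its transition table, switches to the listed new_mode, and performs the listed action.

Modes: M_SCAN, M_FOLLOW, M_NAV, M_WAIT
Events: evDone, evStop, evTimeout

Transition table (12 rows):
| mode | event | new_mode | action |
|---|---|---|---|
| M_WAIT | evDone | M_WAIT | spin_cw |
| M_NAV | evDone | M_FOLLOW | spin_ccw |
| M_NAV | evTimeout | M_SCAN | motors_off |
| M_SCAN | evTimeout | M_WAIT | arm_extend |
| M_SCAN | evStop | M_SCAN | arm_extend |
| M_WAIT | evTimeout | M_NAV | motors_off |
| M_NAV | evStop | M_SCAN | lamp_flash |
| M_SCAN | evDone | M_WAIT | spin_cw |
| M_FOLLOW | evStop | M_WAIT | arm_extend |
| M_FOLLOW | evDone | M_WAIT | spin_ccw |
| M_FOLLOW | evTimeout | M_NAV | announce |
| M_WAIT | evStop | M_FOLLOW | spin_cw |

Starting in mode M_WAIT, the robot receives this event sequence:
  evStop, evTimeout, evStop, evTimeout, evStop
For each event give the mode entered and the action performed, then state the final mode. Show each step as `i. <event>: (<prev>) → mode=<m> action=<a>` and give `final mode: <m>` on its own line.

1. evStop: (M_WAIT) → mode=M_FOLLOW action=spin_cw
2. evTimeout: (M_FOLLOW) → mode=M_NAV action=announce
3. evStop: (M_NAV) → mode=M_SCAN action=lamp_flash
4. evTimeout: (M_SCAN) → mode=M_WAIT action=arm_extend
5. evStop: (M_WAIT) → mode=M_FOLLOW action=spin_cw

final mode: M_FOLLOW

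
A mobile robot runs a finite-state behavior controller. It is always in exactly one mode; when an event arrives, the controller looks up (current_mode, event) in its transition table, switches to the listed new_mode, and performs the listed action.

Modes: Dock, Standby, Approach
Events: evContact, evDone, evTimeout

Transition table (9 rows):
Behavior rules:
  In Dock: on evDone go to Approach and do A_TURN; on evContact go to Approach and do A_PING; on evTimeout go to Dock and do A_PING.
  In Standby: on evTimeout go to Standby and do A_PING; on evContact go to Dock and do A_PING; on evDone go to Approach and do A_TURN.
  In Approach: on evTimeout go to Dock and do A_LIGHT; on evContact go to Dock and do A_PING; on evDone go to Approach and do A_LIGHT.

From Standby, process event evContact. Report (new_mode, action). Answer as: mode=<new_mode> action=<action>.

mode=Dock action=A_PING

current mode = Standby; filter table to that mode:
  (Standby, evTimeout) → (Standby, A_PING)
  (Standby, evContact) → (Dock, A_PING)  ← event matches
  (Standby, evDone) → (Approach, A_TURN)
event = evContact selects (Dock, A_PING)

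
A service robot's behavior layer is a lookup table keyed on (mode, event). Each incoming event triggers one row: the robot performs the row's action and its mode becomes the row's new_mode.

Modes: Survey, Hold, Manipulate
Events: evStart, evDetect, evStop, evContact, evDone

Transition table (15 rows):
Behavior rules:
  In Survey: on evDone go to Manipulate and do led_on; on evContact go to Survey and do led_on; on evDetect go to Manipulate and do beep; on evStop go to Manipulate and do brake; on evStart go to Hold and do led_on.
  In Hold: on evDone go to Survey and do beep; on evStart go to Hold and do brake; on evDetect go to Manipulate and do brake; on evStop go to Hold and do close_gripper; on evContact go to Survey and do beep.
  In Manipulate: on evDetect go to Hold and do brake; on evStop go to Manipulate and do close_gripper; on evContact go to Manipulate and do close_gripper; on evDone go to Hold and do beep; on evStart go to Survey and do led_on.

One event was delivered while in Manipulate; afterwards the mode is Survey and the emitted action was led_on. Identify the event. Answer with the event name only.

try evStart: (Manipulate, evStart) → (Survey, led_on)  ← matches
try evDetect: (Manipulate, evDetect) → (Hold, brake)
try evStop: (Manipulate, evStop) → (Manipulate, close_gripper)
try evContact: (Manipulate, evContact) → (Manipulate, close_gripper)
try evDone: (Manipulate, evDone) → (Hold, beep)

evStart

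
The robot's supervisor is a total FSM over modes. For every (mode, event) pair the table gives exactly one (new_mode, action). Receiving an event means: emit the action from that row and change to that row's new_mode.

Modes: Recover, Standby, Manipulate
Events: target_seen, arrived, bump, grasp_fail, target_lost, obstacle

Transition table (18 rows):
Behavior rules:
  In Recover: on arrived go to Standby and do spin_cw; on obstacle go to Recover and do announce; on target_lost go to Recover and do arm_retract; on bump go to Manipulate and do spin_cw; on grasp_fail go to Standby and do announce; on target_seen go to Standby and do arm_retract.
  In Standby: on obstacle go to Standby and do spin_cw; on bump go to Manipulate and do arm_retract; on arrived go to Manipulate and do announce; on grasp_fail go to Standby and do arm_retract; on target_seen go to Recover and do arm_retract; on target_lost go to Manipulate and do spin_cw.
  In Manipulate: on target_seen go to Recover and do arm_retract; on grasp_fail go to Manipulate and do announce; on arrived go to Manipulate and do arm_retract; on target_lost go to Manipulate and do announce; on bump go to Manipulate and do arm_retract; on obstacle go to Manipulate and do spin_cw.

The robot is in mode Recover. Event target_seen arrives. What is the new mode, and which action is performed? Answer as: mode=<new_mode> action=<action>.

current mode = Recover; filter table to that mode:
  (Recover, arrived) → (Standby, spin_cw)
  (Recover, obstacle) → (Recover, announce)
  (Recover, target_lost) → (Recover, arm_retract)
  (Recover, bump) → (Manipulate, spin_cw)
  (Recover, grasp_fail) → (Standby, announce)
  (Recover, target_seen) → (Standby, arm_retract)  ← event matches
event = target_seen selects (Standby, arm_retract)

mode=Standby action=arm_retract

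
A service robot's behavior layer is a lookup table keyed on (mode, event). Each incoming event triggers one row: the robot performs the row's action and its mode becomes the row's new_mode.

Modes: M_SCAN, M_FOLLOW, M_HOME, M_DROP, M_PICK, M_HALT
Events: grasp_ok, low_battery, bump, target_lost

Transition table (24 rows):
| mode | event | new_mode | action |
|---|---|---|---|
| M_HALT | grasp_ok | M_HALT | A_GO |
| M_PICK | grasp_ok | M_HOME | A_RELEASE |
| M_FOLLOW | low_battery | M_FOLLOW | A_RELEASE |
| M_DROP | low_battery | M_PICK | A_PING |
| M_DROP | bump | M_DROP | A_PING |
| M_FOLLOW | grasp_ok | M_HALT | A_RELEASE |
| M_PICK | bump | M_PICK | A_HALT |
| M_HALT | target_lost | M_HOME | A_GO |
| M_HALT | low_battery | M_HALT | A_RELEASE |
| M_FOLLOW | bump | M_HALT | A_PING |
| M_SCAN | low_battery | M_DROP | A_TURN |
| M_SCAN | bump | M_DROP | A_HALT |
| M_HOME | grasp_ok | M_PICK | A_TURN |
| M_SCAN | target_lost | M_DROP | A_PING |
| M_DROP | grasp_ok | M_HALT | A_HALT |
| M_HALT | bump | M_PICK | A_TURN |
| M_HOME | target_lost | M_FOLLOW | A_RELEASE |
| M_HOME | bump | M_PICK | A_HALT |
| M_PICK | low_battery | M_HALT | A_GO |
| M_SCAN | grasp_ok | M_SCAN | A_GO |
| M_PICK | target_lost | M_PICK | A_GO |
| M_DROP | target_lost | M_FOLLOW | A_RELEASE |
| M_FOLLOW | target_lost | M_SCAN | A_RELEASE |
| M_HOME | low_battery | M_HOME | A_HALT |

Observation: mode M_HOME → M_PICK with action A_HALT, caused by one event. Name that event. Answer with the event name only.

bump

try grasp_ok: (M_HOME, grasp_ok) → (M_PICK, A_TURN)
try low_battery: (M_HOME, low_battery) → (M_HOME, A_HALT)
try bump: (M_HOME, bump) → (M_PICK, A_HALT)  ← matches
try target_lost: (M_HOME, target_lost) → (M_FOLLOW, A_RELEASE)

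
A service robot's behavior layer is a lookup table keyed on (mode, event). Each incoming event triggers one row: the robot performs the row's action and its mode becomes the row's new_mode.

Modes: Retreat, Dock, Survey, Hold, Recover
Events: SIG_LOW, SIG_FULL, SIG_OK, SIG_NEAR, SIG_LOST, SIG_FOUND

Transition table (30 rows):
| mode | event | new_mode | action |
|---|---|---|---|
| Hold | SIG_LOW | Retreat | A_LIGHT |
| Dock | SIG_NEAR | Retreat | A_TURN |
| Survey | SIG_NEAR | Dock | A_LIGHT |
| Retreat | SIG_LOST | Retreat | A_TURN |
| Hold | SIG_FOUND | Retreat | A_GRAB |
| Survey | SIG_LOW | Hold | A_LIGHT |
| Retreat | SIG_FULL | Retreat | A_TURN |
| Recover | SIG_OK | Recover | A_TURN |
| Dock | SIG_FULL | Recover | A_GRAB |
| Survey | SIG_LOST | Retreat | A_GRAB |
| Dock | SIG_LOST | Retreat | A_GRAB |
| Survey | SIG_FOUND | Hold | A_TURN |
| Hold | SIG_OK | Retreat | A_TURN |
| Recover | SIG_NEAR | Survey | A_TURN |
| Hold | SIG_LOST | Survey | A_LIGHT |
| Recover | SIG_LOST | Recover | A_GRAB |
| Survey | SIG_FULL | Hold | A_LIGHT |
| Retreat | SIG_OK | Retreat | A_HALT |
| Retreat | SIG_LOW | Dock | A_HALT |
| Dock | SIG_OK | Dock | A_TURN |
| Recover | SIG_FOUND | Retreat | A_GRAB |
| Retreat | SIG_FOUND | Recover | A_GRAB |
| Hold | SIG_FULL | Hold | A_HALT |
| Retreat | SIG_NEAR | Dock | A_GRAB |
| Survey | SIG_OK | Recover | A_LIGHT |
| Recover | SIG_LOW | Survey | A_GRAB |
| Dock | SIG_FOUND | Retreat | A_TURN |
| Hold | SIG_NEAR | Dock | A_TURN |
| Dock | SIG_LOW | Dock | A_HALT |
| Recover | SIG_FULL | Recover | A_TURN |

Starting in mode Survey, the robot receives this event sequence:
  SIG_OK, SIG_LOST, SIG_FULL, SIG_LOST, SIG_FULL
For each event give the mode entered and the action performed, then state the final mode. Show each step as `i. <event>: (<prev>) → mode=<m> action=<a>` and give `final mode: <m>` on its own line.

1. SIG_OK: (Survey) → mode=Recover action=A_LIGHT
2. SIG_LOST: (Recover) → mode=Recover action=A_GRAB
3. SIG_FULL: (Recover) → mode=Recover action=A_TURN
4. SIG_LOST: (Recover) → mode=Recover action=A_GRAB
5. SIG_FULL: (Recover) → mode=Recover action=A_TURN

final mode: Recover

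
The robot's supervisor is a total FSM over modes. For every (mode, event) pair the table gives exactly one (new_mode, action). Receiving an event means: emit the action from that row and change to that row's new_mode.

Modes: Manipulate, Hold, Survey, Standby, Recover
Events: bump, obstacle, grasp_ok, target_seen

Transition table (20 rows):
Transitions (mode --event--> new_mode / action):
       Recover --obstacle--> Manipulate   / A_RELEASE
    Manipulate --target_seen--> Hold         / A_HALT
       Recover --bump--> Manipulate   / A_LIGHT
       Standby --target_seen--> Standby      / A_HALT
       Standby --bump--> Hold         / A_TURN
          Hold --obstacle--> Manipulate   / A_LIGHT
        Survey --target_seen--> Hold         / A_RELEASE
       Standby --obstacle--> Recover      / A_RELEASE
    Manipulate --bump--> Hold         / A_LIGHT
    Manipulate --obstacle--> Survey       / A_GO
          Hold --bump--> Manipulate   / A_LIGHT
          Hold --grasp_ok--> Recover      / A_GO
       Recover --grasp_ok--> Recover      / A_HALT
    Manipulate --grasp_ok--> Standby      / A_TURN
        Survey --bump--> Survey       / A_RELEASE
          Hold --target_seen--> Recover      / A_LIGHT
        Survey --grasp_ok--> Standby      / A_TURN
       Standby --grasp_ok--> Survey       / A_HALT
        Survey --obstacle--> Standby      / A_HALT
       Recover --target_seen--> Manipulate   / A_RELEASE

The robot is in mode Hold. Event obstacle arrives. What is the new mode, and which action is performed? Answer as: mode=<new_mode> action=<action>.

current mode = Hold; filter table to that mode:
  (Hold, obstacle) → (Manipulate, A_LIGHT)  ← event matches
  (Hold, bump) → (Manipulate, A_LIGHT)
  (Hold, grasp_ok) → (Recover, A_GO)
  (Hold, target_seen) → (Recover, A_LIGHT)
event = obstacle selects (Manipulate, A_LIGHT)

mode=Manipulate action=A_LIGHT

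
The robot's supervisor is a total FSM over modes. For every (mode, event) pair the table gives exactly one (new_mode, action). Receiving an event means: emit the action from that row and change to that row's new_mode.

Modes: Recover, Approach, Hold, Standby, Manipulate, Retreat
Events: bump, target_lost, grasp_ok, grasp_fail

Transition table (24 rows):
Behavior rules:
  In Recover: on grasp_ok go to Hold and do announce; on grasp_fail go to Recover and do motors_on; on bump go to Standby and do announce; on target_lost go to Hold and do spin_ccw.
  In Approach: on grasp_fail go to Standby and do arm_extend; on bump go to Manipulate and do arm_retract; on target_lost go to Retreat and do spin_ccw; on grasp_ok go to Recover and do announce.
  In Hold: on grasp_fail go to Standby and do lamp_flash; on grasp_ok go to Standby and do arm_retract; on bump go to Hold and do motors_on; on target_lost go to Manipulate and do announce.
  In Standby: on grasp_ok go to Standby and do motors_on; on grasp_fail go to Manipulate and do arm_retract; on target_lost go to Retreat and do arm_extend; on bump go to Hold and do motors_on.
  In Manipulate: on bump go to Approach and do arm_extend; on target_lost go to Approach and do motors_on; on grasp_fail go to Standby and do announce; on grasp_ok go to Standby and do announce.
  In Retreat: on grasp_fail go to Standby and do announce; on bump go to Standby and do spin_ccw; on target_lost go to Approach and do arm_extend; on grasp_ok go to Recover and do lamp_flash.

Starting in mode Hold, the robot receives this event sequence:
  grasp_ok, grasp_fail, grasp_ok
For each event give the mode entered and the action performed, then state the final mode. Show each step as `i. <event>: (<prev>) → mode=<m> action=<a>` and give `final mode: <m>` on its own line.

final mode: Standby

1. grasp_ok: (Hold) → mode=Standby action=arm_retract
2. grasp_fail: (Standby) → mode=Manipulate action=arm_retract
3. grasp_ok: (Manipulate) → mode=Standby action=announce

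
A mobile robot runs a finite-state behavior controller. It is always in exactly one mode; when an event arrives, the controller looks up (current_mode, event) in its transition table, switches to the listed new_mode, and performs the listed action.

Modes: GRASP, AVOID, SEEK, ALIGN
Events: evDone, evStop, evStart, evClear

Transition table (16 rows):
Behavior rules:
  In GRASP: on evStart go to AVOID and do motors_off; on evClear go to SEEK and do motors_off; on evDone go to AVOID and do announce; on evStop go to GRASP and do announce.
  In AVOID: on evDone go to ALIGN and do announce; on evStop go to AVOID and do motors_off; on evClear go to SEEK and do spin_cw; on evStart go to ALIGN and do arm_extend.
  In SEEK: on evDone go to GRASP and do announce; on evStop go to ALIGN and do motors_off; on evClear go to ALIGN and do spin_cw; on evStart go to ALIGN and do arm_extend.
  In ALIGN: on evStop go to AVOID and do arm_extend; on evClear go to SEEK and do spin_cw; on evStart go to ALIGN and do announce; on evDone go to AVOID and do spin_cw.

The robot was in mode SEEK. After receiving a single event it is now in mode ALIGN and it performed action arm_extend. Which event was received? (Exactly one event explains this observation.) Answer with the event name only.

try evDone: (SEEK, evDone) → (GRASP, announce)
try evStop: (SEEK, evStop) → (ALIGN, motors_off)
try evStart: (SEEK, evStart) → (ALIGN, arm_extend)  ← matches
try evClear: (SEEK, evClear) → (ALIGN, spin_cw)

evStart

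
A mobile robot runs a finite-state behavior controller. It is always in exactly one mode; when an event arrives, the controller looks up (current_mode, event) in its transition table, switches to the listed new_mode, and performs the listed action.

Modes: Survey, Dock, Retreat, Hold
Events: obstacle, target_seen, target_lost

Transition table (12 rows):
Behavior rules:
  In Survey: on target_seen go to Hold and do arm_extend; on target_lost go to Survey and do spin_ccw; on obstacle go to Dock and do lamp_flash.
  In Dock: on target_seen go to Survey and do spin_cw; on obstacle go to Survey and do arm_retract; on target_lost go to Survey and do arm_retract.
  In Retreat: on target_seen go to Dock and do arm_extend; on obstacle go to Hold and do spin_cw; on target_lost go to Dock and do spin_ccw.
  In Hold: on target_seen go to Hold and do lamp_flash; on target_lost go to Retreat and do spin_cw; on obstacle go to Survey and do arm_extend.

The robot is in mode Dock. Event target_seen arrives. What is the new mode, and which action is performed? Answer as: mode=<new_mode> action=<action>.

current mode = Dock; filter table to that mode:
  (Dock, target_seen) → (Survey, spin_cw)  ← event matches
  (Dock, obstacle) → (Survey, arm_retract)
  (Dock, target_lost) → (Survey, arm_retract)
event = target_seen selects (Survey, spin_cw)

mode=Survey action=spin_cw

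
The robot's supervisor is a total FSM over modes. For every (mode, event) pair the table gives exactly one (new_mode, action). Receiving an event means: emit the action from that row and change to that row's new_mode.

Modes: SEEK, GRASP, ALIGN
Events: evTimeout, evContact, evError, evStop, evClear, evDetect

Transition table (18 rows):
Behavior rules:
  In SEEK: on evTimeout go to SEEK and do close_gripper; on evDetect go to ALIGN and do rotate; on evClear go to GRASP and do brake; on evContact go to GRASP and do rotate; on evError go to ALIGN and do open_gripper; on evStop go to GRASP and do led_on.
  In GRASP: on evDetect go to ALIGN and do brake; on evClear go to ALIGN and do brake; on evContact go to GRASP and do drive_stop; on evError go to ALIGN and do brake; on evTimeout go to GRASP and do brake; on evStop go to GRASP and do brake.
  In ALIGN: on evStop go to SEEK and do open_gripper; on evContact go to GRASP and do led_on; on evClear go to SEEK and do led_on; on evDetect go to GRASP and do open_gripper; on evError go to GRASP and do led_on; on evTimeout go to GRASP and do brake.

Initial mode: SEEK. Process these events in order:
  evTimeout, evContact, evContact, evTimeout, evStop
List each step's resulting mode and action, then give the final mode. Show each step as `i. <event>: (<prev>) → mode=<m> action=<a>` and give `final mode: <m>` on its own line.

1. evTimeout: (SEEK) → mode=SEEK action=close_gripper
2. evContact: (SEEK) → mode=GRASP action=rotate
3. evContact: (GRASP) → mode=GRASP action=drive_stop
4. evTimeout: (GRASP) → mode=GRASP action=brake
5. evStop: (GRASP) → mode=GRASP action=brake

final mode: GRASP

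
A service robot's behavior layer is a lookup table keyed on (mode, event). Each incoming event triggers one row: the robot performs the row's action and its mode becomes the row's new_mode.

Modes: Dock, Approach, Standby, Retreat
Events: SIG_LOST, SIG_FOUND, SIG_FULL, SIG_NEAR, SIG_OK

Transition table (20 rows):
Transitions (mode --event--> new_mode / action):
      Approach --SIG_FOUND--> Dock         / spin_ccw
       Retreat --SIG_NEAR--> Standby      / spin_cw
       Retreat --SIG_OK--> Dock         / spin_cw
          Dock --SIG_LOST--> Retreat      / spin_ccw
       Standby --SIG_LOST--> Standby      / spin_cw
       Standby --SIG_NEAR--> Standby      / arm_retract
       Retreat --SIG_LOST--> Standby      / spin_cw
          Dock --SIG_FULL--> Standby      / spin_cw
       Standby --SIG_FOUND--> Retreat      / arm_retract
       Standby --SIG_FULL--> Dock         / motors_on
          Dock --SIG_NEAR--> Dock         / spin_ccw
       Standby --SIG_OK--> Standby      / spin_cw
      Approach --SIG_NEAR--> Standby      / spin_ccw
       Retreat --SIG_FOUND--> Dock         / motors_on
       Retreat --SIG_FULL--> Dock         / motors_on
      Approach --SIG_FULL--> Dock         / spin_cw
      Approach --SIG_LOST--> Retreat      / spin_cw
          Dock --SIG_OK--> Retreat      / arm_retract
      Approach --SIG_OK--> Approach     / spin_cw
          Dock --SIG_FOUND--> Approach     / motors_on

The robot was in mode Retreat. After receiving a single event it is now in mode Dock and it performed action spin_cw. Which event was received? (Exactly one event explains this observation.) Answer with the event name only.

try SIG_LOST: (Retreat, SIG_LOST) → (Standby, spin_cw)
try SIG_FOUND: (Retreat, SIG_FOUND) → (Dock, motors_on)
try SIG_FULL: (Retreat, SIG_FULL) → (Dock, motors_on)
try SIG_NEAR: (Retreat, SIG_NEAR) → (Standby, spin_cw)
try SIG_OK: (Retreat, SIG_OK) → (Dock, spin_cw)  ← matches

SIG_OK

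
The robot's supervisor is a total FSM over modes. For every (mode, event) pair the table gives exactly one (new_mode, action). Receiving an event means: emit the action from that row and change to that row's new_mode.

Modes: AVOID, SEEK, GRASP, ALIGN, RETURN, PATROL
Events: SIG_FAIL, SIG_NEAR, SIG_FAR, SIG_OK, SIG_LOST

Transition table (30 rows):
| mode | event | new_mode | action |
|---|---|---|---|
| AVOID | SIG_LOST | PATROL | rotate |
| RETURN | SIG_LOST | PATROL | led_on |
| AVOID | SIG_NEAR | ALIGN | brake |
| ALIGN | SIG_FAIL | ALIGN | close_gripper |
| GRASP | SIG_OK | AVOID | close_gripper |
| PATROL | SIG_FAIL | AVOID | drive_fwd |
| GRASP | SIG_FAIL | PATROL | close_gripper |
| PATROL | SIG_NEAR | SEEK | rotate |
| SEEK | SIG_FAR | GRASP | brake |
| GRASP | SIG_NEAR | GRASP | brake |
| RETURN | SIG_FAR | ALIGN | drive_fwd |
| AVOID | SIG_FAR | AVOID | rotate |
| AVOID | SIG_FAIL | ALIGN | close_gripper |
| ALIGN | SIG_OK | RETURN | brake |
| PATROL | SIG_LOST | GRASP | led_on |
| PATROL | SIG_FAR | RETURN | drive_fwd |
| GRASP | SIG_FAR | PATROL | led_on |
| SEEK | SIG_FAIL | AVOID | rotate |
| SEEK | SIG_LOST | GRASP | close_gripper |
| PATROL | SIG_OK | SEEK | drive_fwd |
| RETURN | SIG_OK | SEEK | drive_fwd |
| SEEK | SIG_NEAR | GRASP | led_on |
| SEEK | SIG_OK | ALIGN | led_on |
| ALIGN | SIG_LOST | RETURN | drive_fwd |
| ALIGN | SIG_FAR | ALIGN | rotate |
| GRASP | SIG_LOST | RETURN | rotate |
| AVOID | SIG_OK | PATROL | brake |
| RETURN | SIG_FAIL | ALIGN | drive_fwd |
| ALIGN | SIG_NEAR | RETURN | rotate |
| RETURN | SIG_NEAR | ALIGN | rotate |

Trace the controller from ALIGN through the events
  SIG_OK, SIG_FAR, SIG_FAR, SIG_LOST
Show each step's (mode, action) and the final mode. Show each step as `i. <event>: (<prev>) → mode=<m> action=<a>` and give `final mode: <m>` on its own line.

1. SIG_OK: (ALIGN) → mode=RETURN action=brake
2. SIG_FAR: (RETURN) → mode=ALIGN action=drive_fwd
3. SIG_FAR: (ALIGN) → mode=ALIGN action=rotate
4. SIG_LOST: (ALIGN) → mode=RETURN action=drive_fwd

final mode: RETURN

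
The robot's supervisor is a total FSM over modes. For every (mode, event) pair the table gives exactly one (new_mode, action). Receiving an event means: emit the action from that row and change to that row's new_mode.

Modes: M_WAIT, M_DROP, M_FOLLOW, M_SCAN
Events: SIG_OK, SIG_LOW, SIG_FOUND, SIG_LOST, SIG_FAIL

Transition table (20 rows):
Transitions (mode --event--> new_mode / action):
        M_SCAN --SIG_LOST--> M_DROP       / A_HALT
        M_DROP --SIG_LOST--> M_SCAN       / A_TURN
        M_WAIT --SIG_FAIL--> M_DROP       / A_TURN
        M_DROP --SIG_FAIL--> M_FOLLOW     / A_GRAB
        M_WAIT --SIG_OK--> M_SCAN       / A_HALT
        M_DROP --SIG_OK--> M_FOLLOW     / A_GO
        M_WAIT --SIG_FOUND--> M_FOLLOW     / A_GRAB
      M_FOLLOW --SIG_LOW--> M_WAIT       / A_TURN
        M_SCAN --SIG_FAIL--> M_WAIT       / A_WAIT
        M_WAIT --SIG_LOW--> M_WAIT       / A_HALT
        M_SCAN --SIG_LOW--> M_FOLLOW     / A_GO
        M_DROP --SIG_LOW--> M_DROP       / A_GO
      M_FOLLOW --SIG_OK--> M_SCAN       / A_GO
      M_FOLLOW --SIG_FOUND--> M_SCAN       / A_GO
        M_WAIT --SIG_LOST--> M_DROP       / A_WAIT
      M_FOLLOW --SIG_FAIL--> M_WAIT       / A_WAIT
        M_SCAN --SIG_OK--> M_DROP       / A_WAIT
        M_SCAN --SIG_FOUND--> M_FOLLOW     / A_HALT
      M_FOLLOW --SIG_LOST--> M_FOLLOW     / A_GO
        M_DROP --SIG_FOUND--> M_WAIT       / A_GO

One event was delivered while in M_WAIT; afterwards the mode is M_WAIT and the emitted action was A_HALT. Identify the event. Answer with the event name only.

try SIG_OK: (M_WAIT, SIG_OK) → (M_SCAN, A_HALT)
try SIG_LOW: (M_WAIT, SIG_LOW) → (M_WAIT, A_HALT)  ← matches
try SIG_FOUND: (M_WAIT, SIG_FOUND) → (M_FOLLOW, A_GRAB)
try SIG_LOST: (M_WAIT, SIG_LOST) → (M_DROP, A_WAIT)
try SIG_FAIL: (M_WAIT, SIG_FAIL) → (M_DROP, A_TURN)

SIG_LOW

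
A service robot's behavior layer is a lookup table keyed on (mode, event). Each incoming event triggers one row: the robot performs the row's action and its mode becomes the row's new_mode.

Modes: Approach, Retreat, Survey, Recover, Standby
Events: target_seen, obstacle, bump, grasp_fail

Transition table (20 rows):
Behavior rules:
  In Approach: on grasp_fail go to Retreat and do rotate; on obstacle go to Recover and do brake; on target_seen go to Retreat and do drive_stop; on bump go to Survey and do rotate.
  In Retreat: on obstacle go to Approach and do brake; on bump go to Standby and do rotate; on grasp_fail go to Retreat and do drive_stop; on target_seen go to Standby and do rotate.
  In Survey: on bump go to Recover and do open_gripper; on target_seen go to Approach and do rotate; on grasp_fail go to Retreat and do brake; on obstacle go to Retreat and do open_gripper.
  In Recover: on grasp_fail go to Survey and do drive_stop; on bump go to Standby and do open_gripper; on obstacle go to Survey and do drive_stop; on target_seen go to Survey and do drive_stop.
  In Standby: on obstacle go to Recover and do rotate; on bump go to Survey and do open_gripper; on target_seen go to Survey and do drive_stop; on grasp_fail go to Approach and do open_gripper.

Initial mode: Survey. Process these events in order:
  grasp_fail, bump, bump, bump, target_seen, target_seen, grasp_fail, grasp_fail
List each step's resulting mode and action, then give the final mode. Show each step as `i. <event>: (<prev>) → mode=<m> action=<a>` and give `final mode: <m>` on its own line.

final mode: Retreat

1. grasp_fail: (Survey) → mode=Retreat action=brake
2. bump: (Retreat) → mode=Standby action=rotate
3. bump: (Standby) → mode=Survey action=open_gripper
4. bump: (Survey) → mode=Recover action=open_gripper
5. target_seen: (Recover) → mode=Survey action=drive_stop
6. target_seen: (Survey) → mode=Approach action=rotate
7. grasp_fail: (Approach) → mode=Retreat action=rotate
8. grasp_fail: (Retreat) → mode=Retreat action=drive_stop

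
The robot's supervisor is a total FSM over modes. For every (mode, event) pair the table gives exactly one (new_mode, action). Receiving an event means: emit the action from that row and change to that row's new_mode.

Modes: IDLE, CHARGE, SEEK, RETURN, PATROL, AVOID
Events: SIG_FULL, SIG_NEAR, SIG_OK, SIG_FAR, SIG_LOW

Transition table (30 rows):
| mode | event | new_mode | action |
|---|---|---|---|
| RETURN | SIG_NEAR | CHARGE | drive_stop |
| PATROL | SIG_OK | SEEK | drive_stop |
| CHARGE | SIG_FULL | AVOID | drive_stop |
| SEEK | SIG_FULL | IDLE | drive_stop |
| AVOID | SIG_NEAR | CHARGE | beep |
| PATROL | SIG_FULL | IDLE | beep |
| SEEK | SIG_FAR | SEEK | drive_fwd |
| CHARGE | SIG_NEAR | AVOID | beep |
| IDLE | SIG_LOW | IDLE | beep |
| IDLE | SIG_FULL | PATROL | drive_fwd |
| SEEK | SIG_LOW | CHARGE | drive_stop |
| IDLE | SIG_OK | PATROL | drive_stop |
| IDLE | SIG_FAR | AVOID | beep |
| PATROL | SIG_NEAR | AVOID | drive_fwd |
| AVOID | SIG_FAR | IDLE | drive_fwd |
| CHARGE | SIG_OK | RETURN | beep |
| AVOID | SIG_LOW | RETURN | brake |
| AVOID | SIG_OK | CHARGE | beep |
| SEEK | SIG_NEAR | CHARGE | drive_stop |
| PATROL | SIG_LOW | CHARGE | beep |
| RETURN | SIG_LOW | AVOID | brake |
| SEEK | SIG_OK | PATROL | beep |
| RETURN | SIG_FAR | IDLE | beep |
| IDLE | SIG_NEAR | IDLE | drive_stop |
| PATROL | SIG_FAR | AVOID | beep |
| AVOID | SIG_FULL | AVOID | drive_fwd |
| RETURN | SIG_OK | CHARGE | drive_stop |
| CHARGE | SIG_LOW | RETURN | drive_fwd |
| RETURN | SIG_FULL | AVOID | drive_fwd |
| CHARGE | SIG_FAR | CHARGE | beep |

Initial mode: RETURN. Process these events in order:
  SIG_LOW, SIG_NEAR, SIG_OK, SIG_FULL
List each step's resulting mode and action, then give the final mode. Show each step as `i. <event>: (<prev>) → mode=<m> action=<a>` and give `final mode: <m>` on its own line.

1. SIG_LOW: (RETURN) → mode=AVOID action=brake
2. SIG_NEAR: (AVOID) → mode=CHARGE action=beep
3. SIG_OK: (CHARGE) → mode=RETURN action=beep
4. SIG_FULL: (RETURN) → mode=AVOID action=drive_fwd

final mode: AVOID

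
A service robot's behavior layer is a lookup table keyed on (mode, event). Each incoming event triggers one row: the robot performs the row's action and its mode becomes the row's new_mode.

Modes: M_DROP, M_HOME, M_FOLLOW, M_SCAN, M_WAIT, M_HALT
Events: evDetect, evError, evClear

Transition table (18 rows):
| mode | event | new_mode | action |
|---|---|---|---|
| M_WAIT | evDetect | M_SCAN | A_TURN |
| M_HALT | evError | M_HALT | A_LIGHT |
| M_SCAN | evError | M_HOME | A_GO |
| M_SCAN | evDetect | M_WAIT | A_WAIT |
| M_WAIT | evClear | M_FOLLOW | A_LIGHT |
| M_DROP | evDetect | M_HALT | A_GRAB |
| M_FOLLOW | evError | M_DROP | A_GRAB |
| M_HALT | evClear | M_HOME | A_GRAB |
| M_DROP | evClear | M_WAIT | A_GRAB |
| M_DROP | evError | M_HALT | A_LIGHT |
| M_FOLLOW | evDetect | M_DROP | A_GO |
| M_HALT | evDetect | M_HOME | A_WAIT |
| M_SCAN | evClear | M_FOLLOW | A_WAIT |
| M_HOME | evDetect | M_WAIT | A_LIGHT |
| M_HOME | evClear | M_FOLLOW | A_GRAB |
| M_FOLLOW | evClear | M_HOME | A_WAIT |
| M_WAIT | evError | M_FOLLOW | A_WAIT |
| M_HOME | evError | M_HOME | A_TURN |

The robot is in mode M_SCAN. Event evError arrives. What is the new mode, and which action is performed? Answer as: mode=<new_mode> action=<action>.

current mode = M_SCAN; filter table to that mode:
  (M_SCAN, evError) → (M_HOME, A_GO)  ← event matches
  (M_SCAN, evDetect) → (M_WAIT, A_WAIT)
  (M_SCAN, evClear) → (M_FOLLOW, A_WAIT)
event = evError selects (M_HOME, A_GO)

mode=M_HOME action=A_GO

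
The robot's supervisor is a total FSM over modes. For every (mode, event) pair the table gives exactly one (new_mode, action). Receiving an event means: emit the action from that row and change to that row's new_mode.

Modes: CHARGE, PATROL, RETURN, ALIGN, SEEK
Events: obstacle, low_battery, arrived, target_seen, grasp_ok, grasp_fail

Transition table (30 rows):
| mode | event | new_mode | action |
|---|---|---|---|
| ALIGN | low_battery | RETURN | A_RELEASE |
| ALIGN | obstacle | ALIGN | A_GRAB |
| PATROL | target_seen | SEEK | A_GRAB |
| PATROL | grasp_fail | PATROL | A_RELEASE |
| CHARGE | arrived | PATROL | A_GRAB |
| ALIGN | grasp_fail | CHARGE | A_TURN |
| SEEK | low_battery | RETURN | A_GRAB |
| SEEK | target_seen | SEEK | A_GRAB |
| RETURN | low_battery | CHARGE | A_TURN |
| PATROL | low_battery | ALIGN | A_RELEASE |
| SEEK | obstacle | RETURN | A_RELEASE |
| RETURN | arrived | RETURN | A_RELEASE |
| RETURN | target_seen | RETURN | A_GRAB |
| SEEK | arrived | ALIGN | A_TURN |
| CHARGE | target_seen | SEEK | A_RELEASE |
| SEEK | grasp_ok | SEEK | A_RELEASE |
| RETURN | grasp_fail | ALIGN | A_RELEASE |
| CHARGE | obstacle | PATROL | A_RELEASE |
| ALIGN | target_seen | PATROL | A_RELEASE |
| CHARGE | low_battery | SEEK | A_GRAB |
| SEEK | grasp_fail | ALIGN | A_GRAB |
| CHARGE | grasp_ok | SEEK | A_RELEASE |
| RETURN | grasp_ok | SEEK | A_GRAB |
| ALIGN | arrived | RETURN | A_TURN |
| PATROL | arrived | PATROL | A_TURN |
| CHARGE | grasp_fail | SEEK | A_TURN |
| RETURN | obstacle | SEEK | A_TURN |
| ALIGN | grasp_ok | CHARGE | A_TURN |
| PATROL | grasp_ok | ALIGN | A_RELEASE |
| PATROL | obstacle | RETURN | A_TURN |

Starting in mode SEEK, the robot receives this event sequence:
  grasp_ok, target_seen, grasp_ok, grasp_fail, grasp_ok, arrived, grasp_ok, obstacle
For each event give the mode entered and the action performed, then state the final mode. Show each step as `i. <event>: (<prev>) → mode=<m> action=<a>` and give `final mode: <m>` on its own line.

final mode: ALIGN

1. grasp_ok: (SEEK) → mode=SEEK action=A_RELEASE
2. target_seen: (SEEK) → mode=SEEK action=A_GRAB
3. grasp_ok: (SEEK) → mode=SEEK action=A_RELEASE
4. grasp_fail: (SEEK) → mode=ALIGN action=A_GRAB
5. grasp_ok: (ALIGN) → mode=CHARGE action=A_TURN
6. arrived: (CHARGE) → mode=PATROL action=A_GRAB
7. grasp_ok: (PATROL) → mode=ALIGN action=A_RELEASE
8. obstacle: (ALIGN) → mode=ALIGN action=A_GRAB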